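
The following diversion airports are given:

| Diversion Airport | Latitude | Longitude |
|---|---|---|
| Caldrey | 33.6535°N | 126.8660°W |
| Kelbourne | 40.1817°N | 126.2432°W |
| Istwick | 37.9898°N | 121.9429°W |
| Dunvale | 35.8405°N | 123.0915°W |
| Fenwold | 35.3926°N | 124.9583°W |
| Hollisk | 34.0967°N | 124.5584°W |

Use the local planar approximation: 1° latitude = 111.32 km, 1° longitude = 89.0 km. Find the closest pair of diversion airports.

Pairwise distances:
Caldrey–Kelbourne: √((6.5282·111.32)² + (0.6228·89.0)²) = √(528120.830531 + 3072.396213) = 728.8300 km
Caldrey–Istwick: √((4.3363·111.32)² + (4.9231·89.0)²) = √(233015.620993 + 191980.592705) = 651.9173 km
Caldrey–Dunvale: √((2.1870·111.32)² + (3.7745·89.0)²) = √(59271.232943 + 112849.300830) = 414.8741 km
Caldrey–Fenwold: √((1.7391·111.32)² + (1.9077·89.0)²) = √(37479.648178 + 28827.048096) = 257.5009 km
Caldrey–Hollisk: √((0.4432·111.32)² + (2.3076·89.0)²) = √(2434.141937 + 42179.465677) = 211.2193 km
Kelbourne–Istwick: √((-2.1919·111.32)² + (4.3003·89.0)²) = √(59537.126309 + 146479.726893) = 453.8908 km
Kelbourne–Dunvale: √((-4.3412·111.32)² + (3.1517·89.0)²) = √(233542.531789 + 78680.979302) = 558.7696 km
Kelbourne–Fenwold: √((-4.7891·111.32)² + (1.2849·89.0)²) = √(284219.719426 + 13077.317607) = 545.2495 km
Kelbourne–Hollisk: √((-6.0850·111.32)² + (1.6848·89.0)²) = √(458846.644877 + 22484.162788) = 693.7801 km
Istwick–Dunvale: √((-2.1493·111.32)² + (-1.1486·89.0)²) = √(57245.383968 + 10450.032405) = 260.1834 km
Istwick–Fenwold: √((-2.5972·111.32)² + (-3.0154·89.0)²) = √(83590.550185 + 72022.778944) = 394.4786 km
Istwick–Hollisk: √((-3.8931·111.32)² + (-2.6155·89.0)²) = √(187818.130790 + 54186.295620) = 491.9395 km
Dunvale–Fenwold: √((-0.4479·111.32)² + (-1.8668·89.0)²) = √(2486.042336 + 27604.227483) = 173.4655 km
Dunvale–Hollisk: √((-1.7438·111.32)² + (-1.4669·89.0)²) = √(37682.502964 + 17044.373027) = 233.9378 km
Fenwold–Hollisk: √((-1.2959·111.32)² + (0.3999·89.0)²) = √(20810.828730 + 1266.726399) = 148.5852 km
Closest pair: Fenwold–Hollisk at 148.5852 km.

Fenwold and Hollisk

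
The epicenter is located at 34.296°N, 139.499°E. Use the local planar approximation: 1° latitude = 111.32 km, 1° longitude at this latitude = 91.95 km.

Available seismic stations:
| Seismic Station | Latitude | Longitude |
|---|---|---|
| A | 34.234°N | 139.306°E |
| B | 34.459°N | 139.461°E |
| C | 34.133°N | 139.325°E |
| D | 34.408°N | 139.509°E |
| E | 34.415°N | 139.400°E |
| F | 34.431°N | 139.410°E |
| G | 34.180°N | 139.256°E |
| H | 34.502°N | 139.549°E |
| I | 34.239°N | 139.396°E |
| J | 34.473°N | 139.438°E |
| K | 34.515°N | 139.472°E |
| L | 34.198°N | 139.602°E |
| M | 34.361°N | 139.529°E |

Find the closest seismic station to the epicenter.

Distances from 34.296°N, 139.499°E:
A: 19.041 km
B: 18.479 km
C: 24.191 km
D: 12.502 km
E: 16.073 km
F: 17.112 km
G: 25.807 km
H: 23.388 km
I: 11.400 km
J: 20.486 km
K: 24.505 km
L: 14.447 km
M: 7.744 km
Minimum: M at 7.744 km.

M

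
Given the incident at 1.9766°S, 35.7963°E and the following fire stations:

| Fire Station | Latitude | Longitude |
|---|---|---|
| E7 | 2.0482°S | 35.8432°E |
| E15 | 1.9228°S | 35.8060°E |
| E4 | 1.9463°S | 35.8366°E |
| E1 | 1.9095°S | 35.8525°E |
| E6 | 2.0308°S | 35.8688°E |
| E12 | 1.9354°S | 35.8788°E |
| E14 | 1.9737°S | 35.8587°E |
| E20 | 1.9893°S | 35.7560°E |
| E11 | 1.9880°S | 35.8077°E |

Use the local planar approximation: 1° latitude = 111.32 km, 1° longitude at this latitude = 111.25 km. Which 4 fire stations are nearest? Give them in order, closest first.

E11, E20, E4, E15

Distances from 1.9766°S, 35.7963°E:
E7: 9.5264 km
E15: 6.0855 km
E4: 5.6105 km
E1: 9.7409 km
E6: 10.0726 km
E12: 10.2603 km
E14: 6.9495 km
E20: 4.7010 km
E11: 1.7941 km
Sorted: E11 (1.7941 km) < E20 (4.7010 km) < E4 (5.6105 km) < E15 (6.0855 km) < E14 (6.9495 km) < E7 (9.5264 km) < …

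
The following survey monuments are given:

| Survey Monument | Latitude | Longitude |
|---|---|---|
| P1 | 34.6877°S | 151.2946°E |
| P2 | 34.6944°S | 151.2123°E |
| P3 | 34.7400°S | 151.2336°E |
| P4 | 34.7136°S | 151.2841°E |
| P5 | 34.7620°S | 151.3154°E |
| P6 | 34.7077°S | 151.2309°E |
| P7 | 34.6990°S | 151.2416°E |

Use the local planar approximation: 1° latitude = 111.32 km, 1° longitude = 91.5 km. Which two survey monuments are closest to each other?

Pairwise distances:
P1–P2: √((-0.0067·111.32)² + (-0.0823·91.5)²) = √(0.556283 + 56.707677) = 7.5673 km
P1–P3: √((-0.0523·111.32)² + (-0.0610·91.5)²) = √(33.896103 + 31.153142) = 8.0653 km
P1–P4: √((-0.0259·111.32)² + (-0.0105·91.5)²) = √(8.312773 + 0.923041) = 3.0390 km
P1–P5: √((-0.0743·111.32)² + (0.0208·91.5)²) = √(68.410698 + 3.622170) = 8.4872 km
P1–P6: √((-0.0200·111.32)² + (-0.0637·91.5)²) = √(4.956857 + 33.971995) = 6.2393 km
P1–P7: √((-0.0113·111.32)² + (-0.0530·91.5)²) = √(1.582353 + 23.517650) = 5.0100 km
P2–P3: √((-0.0456·111.32)² + (0.0213·91.5)²) = √(25.767725 + 3.798406) = 5.4375 km
P2–P4: √((-0.0192·111.32)² + (0.0718·91.5)²) = √(4.568239 + 43.160958) = 6.9086 km
P2–P5: √((-0.0676·111.32)² + (0.1031·91.5)²) = √(56.629117 + 88.993752) = 12.0674 km
P2–P6: √((-0.0133·111.32)² + (0.0186·91.5)²) = √(2.192046 + 2.896464) = 2.2558 km
P2–P7: √((-0.0046·111.32)² + (0.0293·91.5)²) = √(0.262218 + 7.187493) = 2.7294 km
P3–P4: √((0.0264·111.32)² + (0.0505·91.5)²) = √(8.636828 + 21.351331) = 5.4761 km
P3–P5: √((-0.0220·111.32)² + (0.0818·91.5)²) = √(5.997797 + 56.020734) = 7.8752 km
P3–P6: √((0.0323·111.32)² + (-0.0027·91.5)²) = √(12.928598 + 0.061034) = 3.6041 km
P3–P7: √((0.0410·111.32)² + (0.0080·91.5)²) = √(20.831191 + 0.535824) = 4.6224 km
P4–P5: √((-0.0484·111.32)² + (0.0313·91.5)²) = √(29.029337 + 8.202210) = 6.1018 km
P4–P6: √((0.0059·111.32)² + (-0.0532·91.5)²) = √(0.431370 + 23.695477) = 4.9119 km
P4–P7: √((0.0146·111.32)² + (-0.0425·91.5)²) = √(2.641509 + 15.122377) = 4.2147 km
P5–P6: √((0.0543·111.32)² + (-0.0845·91.5)²) = √(36.538108 + 59.779958) = 9.8142 km
P5–P7: √((0.0630·111.32)² + (-0.0738·91.5)²) = √(49.184413 + 45.598957) = 9.7357 km
P6–P7: √((0.0087·111.32)² + (0.0107·91.5)²) = √(0.937961 + 0.958539) = 1.3771 km
Closest pair: P6–P7 at 1.3771 km.

P6 and P7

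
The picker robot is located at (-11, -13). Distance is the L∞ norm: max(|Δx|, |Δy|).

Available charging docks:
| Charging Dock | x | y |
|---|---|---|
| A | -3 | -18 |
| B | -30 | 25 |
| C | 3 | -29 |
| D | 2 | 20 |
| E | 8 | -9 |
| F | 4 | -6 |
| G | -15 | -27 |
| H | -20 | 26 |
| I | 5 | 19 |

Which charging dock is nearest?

Distances from (-11, -13):
A: max(|8|, |-5|) = 8
B: max(|-19|, |38|) = 38
C: max(|14|, |-16|) = 16
D: max(|13|, |33|) = 33
E: max(|19|, |4|) = 19
F: max(|15|, |7|) = 15
G: max(|-4|, |-14|) = 14
H: max(|-9|, |39|) = 39
I: max(|16|, |32|) = 32
Minimum: A at 8.

A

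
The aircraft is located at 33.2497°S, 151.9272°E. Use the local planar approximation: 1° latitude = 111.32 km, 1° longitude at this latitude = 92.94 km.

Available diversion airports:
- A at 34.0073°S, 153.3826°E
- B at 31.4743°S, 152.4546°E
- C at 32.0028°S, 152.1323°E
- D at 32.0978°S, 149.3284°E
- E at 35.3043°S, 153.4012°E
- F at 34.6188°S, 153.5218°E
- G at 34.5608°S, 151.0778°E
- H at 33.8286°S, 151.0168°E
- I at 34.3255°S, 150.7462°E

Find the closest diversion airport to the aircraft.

H

Distances from 33.2497°S, 151.9272°E:
A: √((-0.7576·111.32)² + (1.4554·92.94)²) = √(7112.566294 + 18296.586679) = 159.4025 km
B: √((1.7754·111.32)² + (0.5274·92.94)²) = √(39060.592474 + 2402.622762) = 203.6252 km
C: √((1.2469·111.32)² + (0.2051·92.94)²) = √(19266.802485 + 363.359615) = 140.1077 km
D: √((1.1519·111.32)² + (-2.5988·92.94)²) = √(16442.806722 + 58337.935030) = 273.4607 km
E: √((-2.0546·111.32)² + (1.4740·92.94)²) = √(52311.956459 + 18767.235481) = 266.6068 km
F: √((-1.3691·111.32)² + (1.5946·92.94)²) = √(23228.263085 + 21963.869558) = 212.5844 km
G: √((-1.3111·111.32)² + (-0.8494·92.94)²) = √(21301.884722 + 6232.034510) = 165.9335 km
H: √((-0.5789·111.32)² + (-0.9104·92.94)²) = √(4152.919324 + 7159.288017) = 106.3589 km
I: √((-1.0758·111.32)² + (-1.1810·92.94)²) = √(14341.991977 + 12047.727377) = 162.4491 km
Minimum: H at 106.3589 km.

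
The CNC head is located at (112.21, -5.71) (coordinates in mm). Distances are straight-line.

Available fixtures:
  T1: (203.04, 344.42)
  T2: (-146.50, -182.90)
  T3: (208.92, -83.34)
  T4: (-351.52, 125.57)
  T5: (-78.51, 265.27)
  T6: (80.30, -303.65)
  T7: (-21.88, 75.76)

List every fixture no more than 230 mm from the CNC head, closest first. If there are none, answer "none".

T3, T7

Distances from (112.21, -5.71):
T1: 361.72 mm
T2: 313.57 mm
T3: 124.01 mm
T4: 481.95 mm
T5: 331.37 mm
T6: 299.64 mm
T7: 156.90 mm
Threshold 230 mm: T3 (124.01 mm), T7 (156.90 mm) are within range.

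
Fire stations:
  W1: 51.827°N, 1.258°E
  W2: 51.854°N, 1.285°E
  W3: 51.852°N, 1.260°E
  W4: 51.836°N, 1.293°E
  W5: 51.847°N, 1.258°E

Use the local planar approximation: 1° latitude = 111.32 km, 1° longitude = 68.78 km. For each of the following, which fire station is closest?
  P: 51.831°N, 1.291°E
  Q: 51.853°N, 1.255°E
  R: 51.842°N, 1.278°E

P→W4; Q→W3; R→W4

P at 51.831°N, 1.291°E:
  W1: √((-0.004·111.32)² + (-0.033·68.78)²) = √(0.19827 + 5.15172) = 2.313 km
  W2: √((0.023·111.32)² + (-0.006·68.78)²) = √(6.55544 + 0.17030) = 2.593 km
  W3: √((0.021·111.32)² + (-0.031·68.78)²) = √(5.46493 + 4.54619) = 3.164 km
  W4: √((0.005·111.32)² + (0.002·68.78)²) = √(0.30980 + 0.01892) = 0.573 km
  W5: √((0.016·111.32)² + (-0.033·68.78)²) = √(3.17239 + 5.15172) = 2.885 km
  → nearest: W4 (0.573 km)
Q at 51.853°N, 1.255°E:
  W1: √((-0.026·111.32)² + (0.003·68.78)²) = √(8.37709 + 0.04258) = 2.902 km
  W2: √((0.001·111.32)² + (0.030·68.78)²) = √(0.01239 + 4.25762) = 2.066 km
  W3: √((-0.001·111.32)² + (0.005·68.78)²) = √(0.01239 + 0.11827) = 0.361 km
  W4: √((-0.017·111.32)² + (0.038·68.78)²) = √(3.58133 + 6.83111) = 3.227 km
  W5: √((-0.006·111.32)² + (0.003·68.78)²) = √(0.44612 + 0.04258) = 0.699 km
  → nearest: W3 (0.361 km)
R at 51.842°N, 1.278°E:
  W1: √((-0.015·111.32)² + (-0.020·68.78)²) = √(2.78823 + 1.89228) = 2.163 km
  W2: √((0.012·111.32)² + (0.007·68.78)²) = √(1.78447 + 0.23180) = 1.420 km
  W3: √((0.010·111.32)² + (-0.018·68.78)²) = √(1.23921 + 1.53274) = 1.665 km
  W4: √((-0.006·111.32)² + (0.015·68.78)²) = √(0.44612 + 1.06440) = 1.229 km
  W5: √((0.005·111.32)² + (-0.020·68.78)²) = √(0.30980 + 1.89228) = 1.484 km
  → nearest: W4 (1.229 km)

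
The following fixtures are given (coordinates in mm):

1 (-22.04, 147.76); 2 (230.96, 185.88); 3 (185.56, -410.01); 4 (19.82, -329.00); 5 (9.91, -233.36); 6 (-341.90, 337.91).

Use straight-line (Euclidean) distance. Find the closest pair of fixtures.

4 and 5

Pairwise distances:
1–2: √((253.00)² + (38.12)²) = √(64009.0000 + 1453.1344) = 255.86 mm
1–3: √((207.60)² + (-557.77)²) = √(43097.7600 + 311107.3729) = 595.15 mm
1–4: √((41.86)² + (-476.76)²) = √(1752.2596 + 227300.0976) = 478.59 mm
1–5: √((31.95)² + (-381.12)²) = √(1020.8025 + 145252.4544) = 382.46 mm
1–6: √((-319.86)² + (190.15)²) = √(102310.4196 + 36157.0225) = 372.11 mm
2–3: √((-45.40)² + (-595.89)²) = √(2061.1600 + 355084.8921) = 597.62 mm
2–4: √((-211.14)² + (-514.88)²) = √(44580.0996 + 265101.4144) = 556.49 mm
2–5: √((-221.05)² + (-419.24)²) = √(48863.1025 + 175762.1776) = 473.95 mm
2–6: √((-572.86)² + (152.03)²) = √(328168.5796 + 23113.1209) = 592.69 mm
3–4: √((-165.74)² + (81.01)²) = √(27469.7476 + 6562.6201) = 184.48 mm
3–5: √((-175.65)² + (176.65)²) = √(30852.9225 + 31205.2225) = 249.11 mm
3–6: √((-527.46)² + (747.92)²) = √(278214.0516 + 559384.3264) = 915.20 mm
4–5: √((-9.91)² + (95.64)²) = √(98.2081 + 9147.0096) = 96.15 mm
4–6: √((-361.72)² + (666.91)²) = √(130841.3584 + 444768.9481) = 758.69 mm
5–6: √((-351.81)² + (571.27)²) = √(123770.2761 + 326349.4129) = 670.91 mm
Closest pair: 4–5 at 96.15 mm.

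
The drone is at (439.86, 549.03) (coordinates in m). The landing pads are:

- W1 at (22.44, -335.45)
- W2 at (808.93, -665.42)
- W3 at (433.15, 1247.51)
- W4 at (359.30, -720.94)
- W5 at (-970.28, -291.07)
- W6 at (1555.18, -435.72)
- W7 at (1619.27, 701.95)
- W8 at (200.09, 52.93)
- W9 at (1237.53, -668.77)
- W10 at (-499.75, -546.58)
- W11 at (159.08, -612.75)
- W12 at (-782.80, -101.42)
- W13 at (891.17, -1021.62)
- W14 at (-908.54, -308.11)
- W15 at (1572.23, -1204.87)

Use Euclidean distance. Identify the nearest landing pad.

W8

Distances from (439.86, 549.03):
W1: √((-417.42)² + (-884.48)²) = √(174239.4564 + 782304.8704) = 978.03 m
W2: √((369.07)² + (-1214.45)²) = √(136212.6649 + 1474888.8025) = 1269.29 m
W3: √((-6.71)² + (698.48)²) = √(45.0241 + 487874.3104) = 698.51 m
W4: √((-80.56)² + (-1269.97)²) = √(6489.9136 + 1612823.8009) = 1272.52 m
W5: √((-1410.14)² + (-840.10)²) = √(1988494.8196 + 705768.0100) = 1641.42 m
W6: √((1115.32)² + (-984.75)²) = √(1243938.7024 + 969732.5625) = 1487.84 m
W7: √((1179.41)² + (152.92)²) = √(1391007.9481 + 23384.5264) = 1189.28 m
W8: √((-239.77)² + (-496.10)²) = √(57489.6529 + 246115.2100) = 551.00 m
W9: √((797.67)² + (-1217.80)²) = √(636277.4289 + 1483036.8400) = 1455.79 m
W10: √((-939.61)² + (-1095.61)²) = √(882866.9521 + 1200361.2721) = 1443.34 m
W11: √((-280.78)² + (-1161.78)²) = √(78837.4084 + 1349732.7684) = 1195.23 m
W12: √((-1222.66)² + (-650.45)²) = √(1494897.4756 + 423085.2025) = 1384.91 m
W13: √((451.31)² + (-1570.65)²) = √(203680.7161 + 2466941.4225) = 1634.20 m
W14: √((-1348.40)² + (-857.14)²) = √(1818182.5600 + 734688.9796) = 1597.77 m
W15: √((1132.37)² + (-1753.90)²) = √(1282261.8169 + 3076165.2100) = 2087.68 m
Minimum: W8 at 551.00 m.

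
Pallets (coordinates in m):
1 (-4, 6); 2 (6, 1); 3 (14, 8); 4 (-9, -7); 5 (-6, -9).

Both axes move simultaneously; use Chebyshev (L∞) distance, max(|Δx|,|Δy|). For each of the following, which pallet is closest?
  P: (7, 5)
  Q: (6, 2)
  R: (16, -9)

P→2; Q→2; R→2

P at (7, 5):
  1: max(|-11|, |1|) = 11 m
  2: max(|-1|, |-4|) = 4 m
  3: max(|7|, |3|) = 7 m
  4: max(|-16|, |-12|) = 16 m
  5: max(|-13|, |-14|) = 14 m
  → nearest: 2 (4 m)
Q at (6, 2):
  1: max(|-10|, |4|) = 10 m
  2: max(|0|, |-1|) = 1 m
  3: max(|8|, |6|) = 8 m
  4: max(|-15|, |-9|) = 15 m
  5: max(|-12|, |-11|) = 12 m
  → nearest: 2 (1 m)
R at (16, -9):
  1: max(|-20|, |15|) = 20 m
  2: max(|-10|, |10|) = 10 m
  3: max(|-2|, |17|) = 17 m
  4: max(|-25|, |2|) = 25 m
  5: max(|-22|, |0|) = 22 m
  → nearest: 2 (10 m)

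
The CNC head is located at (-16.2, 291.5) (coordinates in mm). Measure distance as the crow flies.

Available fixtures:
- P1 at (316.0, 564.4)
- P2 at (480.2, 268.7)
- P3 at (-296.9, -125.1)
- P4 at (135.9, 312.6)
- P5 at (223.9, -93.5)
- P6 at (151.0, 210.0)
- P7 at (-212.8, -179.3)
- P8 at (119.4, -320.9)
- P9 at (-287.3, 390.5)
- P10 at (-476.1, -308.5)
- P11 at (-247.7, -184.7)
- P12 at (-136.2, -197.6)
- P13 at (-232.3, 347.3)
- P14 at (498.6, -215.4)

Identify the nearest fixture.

P4

Distances from (-16.2, 291.5):
P1: √((332.2)² + (272.9)²) = √(110356.840 + 74474.410) = 429.9 mm
P2: √((496.4)² + (-22.8)²) = √(246412.960 + 519.840) = 496.9 mm
P3: √((-280.7)² + (-416.6)²) = √(78792.490 + 173555.560) = 502.3 mm
P4: √((152.1)² + (21.1)²) = √(23134.410 + 445.210) = 153.6 mm
P5: √((240.1)² + (-385.0)²) = √(57648.010 + 148225.000) = 453.7 mm
P6: √((167.2)² + (-81.5)²) = √(27955.840 + 6642.250) = 186.0 mm
P7: √((-196.6)² + (-470.8)²) = √(38651.560 + 221652.640) = 510.2 mm
P8: √((135.6)² + (-612.4)²) = √(18387.360 + 375033.760) = 627.2 mm
P9: √((-271.1)² + (99.0)²) = √(73495.210 + 9801.000) = 288.6 mm
P10: √((-459.9)² + (-600.0)²) = √(211508.010 + 360000.000) = 756.0 mm
P11: √((-231.5)² + (-476.2)²) = √(53592.250 + 226766.440) = 529.5 mm
P12: √((-120.0)² + (-489.1)²) = √(14400.000 + 239218.810) = 503.6 mm
P13: √((-216.1)² + (55.8)²) = √(46699.210 + 3113.640) = 223.2 mm
P14: √((514.8)² + (-506.9)²) = √(265019.040 + 256947.610) = 722.5 mm
Minimum: P4 at 153.6 mm.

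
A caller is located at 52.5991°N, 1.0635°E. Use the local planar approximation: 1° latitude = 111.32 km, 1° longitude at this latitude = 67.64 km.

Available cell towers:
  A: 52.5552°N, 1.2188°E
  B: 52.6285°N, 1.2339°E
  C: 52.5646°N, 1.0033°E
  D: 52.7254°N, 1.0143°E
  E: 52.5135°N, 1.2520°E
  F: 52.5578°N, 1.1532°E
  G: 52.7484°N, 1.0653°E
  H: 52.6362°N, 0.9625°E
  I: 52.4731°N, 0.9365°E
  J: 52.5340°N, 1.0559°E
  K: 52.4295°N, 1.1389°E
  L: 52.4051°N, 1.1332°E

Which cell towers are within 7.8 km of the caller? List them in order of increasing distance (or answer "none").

Distances from 52.5991°N, 1.0635°E:
A: 11.5856 km
B: 11.9815 km
C: 5.5974 km
D: 14.4482 km
E: 15.9175 km
F: 7.6124 km
G: 16.6205 km
H: 7.9830 km
I: 16.4478 km
J: 7.2651 km
K: 19.5566 km
L: 22.1047 km
Threshold 7.8 km: C (5.5974 km), J (7.2651 km), F (7.6124 km) are within range.

C, J, F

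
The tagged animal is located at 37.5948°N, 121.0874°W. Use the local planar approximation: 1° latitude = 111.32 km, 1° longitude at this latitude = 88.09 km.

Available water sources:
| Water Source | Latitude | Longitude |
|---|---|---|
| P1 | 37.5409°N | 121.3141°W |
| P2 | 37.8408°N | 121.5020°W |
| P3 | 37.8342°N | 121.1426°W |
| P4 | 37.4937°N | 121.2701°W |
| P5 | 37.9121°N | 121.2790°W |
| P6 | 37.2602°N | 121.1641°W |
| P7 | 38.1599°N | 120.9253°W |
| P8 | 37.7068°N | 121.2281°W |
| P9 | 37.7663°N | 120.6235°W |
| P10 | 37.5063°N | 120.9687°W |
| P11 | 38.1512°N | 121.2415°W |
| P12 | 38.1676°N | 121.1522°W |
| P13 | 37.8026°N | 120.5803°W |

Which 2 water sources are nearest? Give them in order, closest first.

P10, P8

Distances from 37.5948°N, 121.0874°W:
P1: √((-0.0539·111.32)² + (-0.2267·88.09)²) = √(36.001776 + 398.801020) = 20.8519 km
P2: √((0.2460·111.32)² + (-0.4146·88.09)²) = √(749.922889 + 1333.864811) = 45.6485 km
P3: √((0.2394·111.32)² + (-0.0552·88.09)²) = √(710.222926 + 23.644568) = 27.0900 km
P4: √((-0.1011·111.32)² + (-0.1827·88.09)²) = √(126.662690 + 259.018220) = 19.6388 km
P5: √((0.3173·111.32)² + (-0.1916·88.09)²) = √(1247.632098 + 284.868369) = 39.1472 km
P6: √((-0.3346·111.32)² + (-0.0767·88.09)²) = √(1387.389069 + 45.650333) = 37.8555 km
P7: √((0.5651·111.32)² + (0.1621·88.09)²) = √(3957.282094 + 203.900950) = 64.5072 km
P8: √((0.1120·111.32)² + (-0.1407·88.09)²) = √(155.447034 + 153.617755) = 17.5802 km
P9: √((0.1715·111.32)² + (0.4639·88.09)²) = √(364.480790 + 1669.944220) = 45.1046 km
P10: √((-0.0885·111.32)² + (0.1187·88.09)²) = √(97.058357 + 109.333854) = 14.3664 km
P11: √((0.5564·111.32)² + (-0.1541·88.09)²) = √(3836.371341 + 184.271638) = 63.4085 km
P12: √((0.5728·111.32)² + (-0.0648·88.09)²) = √(4065.859939 + 32.583913) = 64.0191 km
P13: √((0.2078·111.32)² + (0.5071·88.09)²) = √(535.103118 + 1995.448120) = 50.3046 km
Sorted: P10 (14.3664 km) < P8 (17.5802 km) < P4 (19.6388 km) < P1 (20.8519 km) < …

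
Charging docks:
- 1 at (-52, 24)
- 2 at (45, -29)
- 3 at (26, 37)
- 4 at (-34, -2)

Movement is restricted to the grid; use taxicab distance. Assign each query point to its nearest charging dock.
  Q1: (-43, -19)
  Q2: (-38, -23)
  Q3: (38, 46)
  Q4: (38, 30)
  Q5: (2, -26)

Q1→4; Q2→4; Q3→3; Q4→3; Q5→2

Q1 at (-43, -19):
  1: |-9| + |43| = 9 + 43 = 52
  2: |88| + |-10| = 88 + 10 = 98
  3: |69| + |56| = 69 + 56 = 125
  4: |9| + |17| = 9 + 17 = 26
  → nearest: 4 (26)
Q2 at (-38, -23):
  1: |-14| + |47| = 14 + 47 = 61
  2: |83| + |-6| = 83 + 6 = 89
  3: |64| + |60| = 64 + 60 = 124
  4: |4| + |21| = 4 + 21 = 25
  → nearest: 4 (25)
Q3 at (38, 46):
  1: |-90| + |-22| = 90 + 22 = 112
  2: |7| + |-75| = 7 + 75 = 82
  3: |-12| + |-9| = 12 + 9 = 21
  4: |-72| + |-48| = 72 + 48 = 120
  → nearest: 3 (21)
Q4 at (38, 30):
  1: |-90| + |-6| = 90 + 6 = 96
  2: |7| + |-59| = 7 + 59 = 66
  3: |-12| + |7| = 12 + 7 = 19
  4: |-72| + |-32| = 72 + 32 = 104
  → nearest: 3 (19)
Q5 at (2, -26):
  1: |-54| + |50| = 54 + 50 = 104
  2: |43| + |-3| = 43 + 3 = 46
  3: |24| + |63| = 24 + 63 = 87
  4: |-36| + |24| = 36 + 24 = 60
  → nearest: 2 (46)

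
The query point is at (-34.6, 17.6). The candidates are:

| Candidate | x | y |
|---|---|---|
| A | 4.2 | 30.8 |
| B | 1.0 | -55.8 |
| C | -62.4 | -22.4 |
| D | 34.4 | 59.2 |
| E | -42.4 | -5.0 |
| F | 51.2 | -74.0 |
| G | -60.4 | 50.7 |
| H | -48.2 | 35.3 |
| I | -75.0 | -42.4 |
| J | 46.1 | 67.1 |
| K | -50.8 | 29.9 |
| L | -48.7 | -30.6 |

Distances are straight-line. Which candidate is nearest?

K

Distances from (-34.6, 17.6):
A: 41.0
B: 81.6
C: 48.7
D: 80.6
E: 23.9
F: 125.5
G: 42.0
H: 22.3
I: 72.3
J: 94.7
K: 20.3
L: 50.2
Minimum: K at 20.3.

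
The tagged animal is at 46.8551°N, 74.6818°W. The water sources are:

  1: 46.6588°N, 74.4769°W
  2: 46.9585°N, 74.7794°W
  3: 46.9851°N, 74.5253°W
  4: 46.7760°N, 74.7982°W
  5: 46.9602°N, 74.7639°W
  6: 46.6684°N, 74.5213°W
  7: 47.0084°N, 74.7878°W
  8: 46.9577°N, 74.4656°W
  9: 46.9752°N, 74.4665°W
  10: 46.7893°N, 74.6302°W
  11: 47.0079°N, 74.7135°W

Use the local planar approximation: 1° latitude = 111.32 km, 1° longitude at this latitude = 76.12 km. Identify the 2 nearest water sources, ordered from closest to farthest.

10, 4

Distances from 46.8551°N, 74.6818°W:
1: √((-0.1963·111.32)² + (0.2049·76.12)²) = √(477.514974 + 243.266035) = 26.8474 km
2: √((0.1034·111.32)² + (-0.0976·76.12)²) = √(132.491334 + 55.194677) = 13.6999 km
3: √((0.1300·111.32)² + (0.1565·76.12)²) = √(209.427207 + 141.914327) = 18.7441 km
4: √((-0.0791·111.32)² + (-0.1164·76.12)²) = √(77.535280 + 78.506121) = 12.4917 km
5: √((0.1051·111.32)² + (-0.0821·76.12)²) = √(136.883729 + 39.055650) = 13.2642 km
6: √((-0.1867·111.32)² + (0.1605·76.12)²) = √(431.951545 + 149.261442) = 24.1084 km
7: √((0.1533·111.32)² + (-0.1060·76.12)²) = √(291.226375 + 65.104242) = 18.8767 km
8: √((0.1026·111.32)² + (0.2162·76.12)²) = √(130.449109 + 270.837589) = 20.0321 km
9: √((0.1201·111.32)² + (0.2153·76.12)²) = √(178.744386 + 268.587390) = 21.1502 km
10: √((-0.0658·111.32)² + (0.0516·76.12)²) = √(53.653515 + 15.427550) = 8.3115 km
11: √((0.1528·111.32)² + (-0.0317·76.12)²) = √(289.329758 + 5.822588) = 17.1800 km
Sorted: 10 (8.3115 km) < 4 (12.4917 km) < 5 (13.2642 km) < 2 (13.6999 km) < …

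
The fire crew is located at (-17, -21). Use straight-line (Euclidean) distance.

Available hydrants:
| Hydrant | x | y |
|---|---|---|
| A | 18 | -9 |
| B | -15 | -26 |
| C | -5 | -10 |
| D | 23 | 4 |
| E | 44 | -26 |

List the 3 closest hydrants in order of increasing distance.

B, C, A

Distances from (-17, -21):
A: 37.0
B: 5.4
C: 16.3
D: 47.2
E: 61.2
Sorted: B (5.4) < C (16.3) < A (37.0) < D (47.2) < E (61.2)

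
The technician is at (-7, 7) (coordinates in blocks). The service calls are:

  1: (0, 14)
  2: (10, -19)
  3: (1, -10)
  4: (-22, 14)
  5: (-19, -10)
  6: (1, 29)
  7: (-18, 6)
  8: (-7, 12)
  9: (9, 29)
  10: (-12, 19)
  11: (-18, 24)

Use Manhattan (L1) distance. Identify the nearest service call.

Distances from (-7, 7):
1: 14 blocks
2: 43 blocks
3: 25 blocks
4: 22 blocks
5: 29 blocks
6: 30 blocks
7: 12 blocks
8: 5 blocks
9: 38 blocks
10: 17 blocks
11: 28 blocks
Minimum: 8 at 5 blocks.

8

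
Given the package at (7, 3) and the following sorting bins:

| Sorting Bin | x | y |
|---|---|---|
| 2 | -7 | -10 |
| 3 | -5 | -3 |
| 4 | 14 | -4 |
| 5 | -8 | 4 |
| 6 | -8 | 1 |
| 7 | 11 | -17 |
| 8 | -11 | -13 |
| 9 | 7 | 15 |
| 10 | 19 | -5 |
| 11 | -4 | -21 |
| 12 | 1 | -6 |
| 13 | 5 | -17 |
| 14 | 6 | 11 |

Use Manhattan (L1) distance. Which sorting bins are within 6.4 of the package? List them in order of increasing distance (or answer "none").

none

Distances from (7, 3):
2: |-14| + |-13| = 14 + 13 = 27
3: |-12| + |-6| = 12 + 6 = 18
4: |7| + |-7| = 7 + 7 = 14
5: |-15| + |1| = 15 + 1 = 16
6: |-15| + |-2| = 15 + 2 = 17
7: |4| + |-20| = 4 + 20 = 24
8: |-18| + |-16| = 18 + 16 = 34
9: |0| + |12| = 0 + 12 = 12
10: |12| + |-8| = 12 + 8 = 20
11: |-11| + |-24| = 11 + 24 = 35
12: |-6| + |-9| = 6 + 9 = 15
13: |-2| + |-20| = 2 + 20 = 22
14: |-1| + |8| = 1 + 8 = 9
Threshold 6.4: none within range.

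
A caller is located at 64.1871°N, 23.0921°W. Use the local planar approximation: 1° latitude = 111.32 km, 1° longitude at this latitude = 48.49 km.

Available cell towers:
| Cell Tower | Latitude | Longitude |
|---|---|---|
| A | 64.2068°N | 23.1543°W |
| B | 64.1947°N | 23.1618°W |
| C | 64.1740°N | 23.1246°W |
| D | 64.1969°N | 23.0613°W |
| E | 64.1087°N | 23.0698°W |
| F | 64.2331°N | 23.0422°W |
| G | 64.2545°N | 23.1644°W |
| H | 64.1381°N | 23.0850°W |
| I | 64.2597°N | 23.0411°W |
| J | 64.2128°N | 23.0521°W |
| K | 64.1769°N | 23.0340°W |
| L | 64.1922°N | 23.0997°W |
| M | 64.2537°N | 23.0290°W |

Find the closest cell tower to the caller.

L

Distances from 64.1871°N, 23.0921°W:
A: √((0.0197·111.32)² + (-0.0622·48.49)²) = √(4.809267 + 9.096727) = 3.7291 km
B: √((0.0076·111.32)² + (-0.0697·48.49)²) = √(0.715770 + 11.422730) = 3.4840 km
C: √((-0.0131·111.32)² + (-0.0325·48.49)²) = √(2.126616 + 2.483540) = 2.1471 km
D: √((0.0098·111.32)² + (0.0308·48.49)²) = √(1.190141 + 2.230518) = 1.8495 km
E: √((-0.0784·111.32)² + (0.0223·48.49)²) = √(76.169047 + 1.169268) = 8.7942 km
F: √((0.0460·111.32)² + (0.0499·48.49)²) = √(26.221773 + 5.854711) = 5.6636 km
G: √((0.0674·111.32)² + (-0.0723·48.49)²) = √(56.294529 + 12.290823) = 8.2816 km
H: √((-0.0490·111.32)² + (0.0071·48.49)²) = √(29.753534 + 0.118528) = 5.4655 km
I: √((0.0726·111.32)² + (0.0510·48.49)²) = √(65.316008 + 6.115680) = 8.4517 km
J: √((0.0257·111.32)² + (0.0400·48.49)²) = √(8.184886 + 3.762048) = 3.4564 km
K: √((-0.0102·111.32)² + (0.0581·48.49)²) = √(1.289278 + 7.937005) = 3.0375 km
L: √((0.0051·111.32)² + (-0.0076·48.49)²) = √(0.322320 + 0.135810) = 0.6769 km
M: √((0.0666·111.32)² + (0.0631·48.49)²) = √(54.966091 + 9.361880) = 8.0205 km
Minimum: L at 0.6769 km.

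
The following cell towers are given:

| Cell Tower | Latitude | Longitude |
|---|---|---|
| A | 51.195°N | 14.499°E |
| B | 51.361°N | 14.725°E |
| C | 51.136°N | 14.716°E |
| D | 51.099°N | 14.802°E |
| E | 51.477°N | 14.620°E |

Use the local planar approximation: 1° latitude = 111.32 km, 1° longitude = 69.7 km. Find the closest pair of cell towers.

C and D

Pairwise distances:
C–D: 7.273 km
B–E: 14.843 km
A–C: 16.489 km
A–D: 23.669 km
A–B: 24.282 km
B–C: 25.055 km
B–D: 29.656 km
A–E: 32.505 km
C–E: 38.545 km
D–E: 43.949 km
Closest pair: C–D at 7.273 km.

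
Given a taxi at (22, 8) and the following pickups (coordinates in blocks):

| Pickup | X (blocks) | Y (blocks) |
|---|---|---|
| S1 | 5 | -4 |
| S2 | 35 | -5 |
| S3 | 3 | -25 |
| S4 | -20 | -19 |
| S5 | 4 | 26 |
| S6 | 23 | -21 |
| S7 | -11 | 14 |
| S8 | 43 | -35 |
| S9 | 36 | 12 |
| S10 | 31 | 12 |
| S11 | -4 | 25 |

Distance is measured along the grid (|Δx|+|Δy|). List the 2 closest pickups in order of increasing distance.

S10, S9

Distances from (22, 8):
S1: |-17| + |-12| = 17 + 12 = 29 blocks
S2: |13| + |-13| = 13 + 13 = 26 blocks
S3: |-19| + |-33| = 19 + 33 = 52 blocks
S4: |-42| + |-27| = 42 + 27 = 69 blocks
S5: |-18| + |18| = 18 + 18 = 36 blocks
S6: |1| + |-29| = 1 + 29 = 30 blocks
S7: |-33| + |6| = 33 + 6 = 39 blocks
S8: |21| + |-43| = 21 + 43 = 64 blocks
S9: |14| + |4| = 14 + 4 = 18 blocks
S10: |9| + |4| = 9 + 4 = 13 blocks
S11: |-26| + |17| = 26 + 17 = 43 blocks
Sorted: S10 (13 blocks) < S9 (18 blocks) < S2 (26 blocks) < S1 (29 blocks) < …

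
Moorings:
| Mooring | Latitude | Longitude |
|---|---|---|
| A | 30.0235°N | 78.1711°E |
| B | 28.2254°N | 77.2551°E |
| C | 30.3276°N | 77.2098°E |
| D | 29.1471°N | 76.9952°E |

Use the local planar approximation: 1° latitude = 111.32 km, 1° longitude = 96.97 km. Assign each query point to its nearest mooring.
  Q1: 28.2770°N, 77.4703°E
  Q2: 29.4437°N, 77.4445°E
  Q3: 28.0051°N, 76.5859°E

Q1 at 28.2770°N, 77.4703°E:
  A: √((1.7465·111.32)² + (0.7008·96.97)²) = √(37799.284159 + 4618.096222) = 205.9548 km
  B: √((-0.0516·111.32)² + (-0.2152·96.97)²) = √(32.994823 + 435.471087) = 21.6441 km
  C: √((2.0506·111.32)² + (-0.2605·96.97)²) = √(52108.467567 + 638.102207) = 229.6662 km
  D: √((0.8701·111.32)² + (-0.4751·96.97)²) = √(9381.768939 + 2122.486087) = 107.2579 km
  → nearest: B (21.6441 km)
Q2 at 29.4437°N, 77.4445°E:
  A: √((0.5798·111.32)² + (0.7266·96.97)²) = √(4165.842222 + 4964.386412) = 95.5522 km
  B: √((-1.2183·111.32)² + (-0.1894·96.97)²) = √(18393.097955 + 337.314290) = 136.8591 km
  C: √((0.8839·111.32)² + (-0.2347·96.97)²) = √(9681.723224 + 517.965663) = 100.9935 km
  D: √((-0.2966·111.32)² + (-0.4493·96.97)²) = √(1090.156099 + 1898.224736) = 54.6661 km
  → nearest: D (54.6661 km)
Q3 at 28.0051°N, 76.5859°E:
  A: √((2.0184·111.32)² + (1.5852·96.97)²) = √(50484.826764 + 23628.868129) = 272.2383 km
  B: √((0.2203·111.32)² + (0.6692·96.97)²) = √(601.416570 + 4211.013714) = 69.3717 km
  C: √((2.3225·111.32)² + (0.6239·96.97)²) = √(66843.293556 + 3660.199543) = 265.5249 km
  D: √((1.1420·111.32)² + (0.4093·96.97)²) = √(16161.386001 + 1575.281891) = 133.1791 km
  → nearest: B (69.3717 km)

Q1→B; Q2→D; Q3→B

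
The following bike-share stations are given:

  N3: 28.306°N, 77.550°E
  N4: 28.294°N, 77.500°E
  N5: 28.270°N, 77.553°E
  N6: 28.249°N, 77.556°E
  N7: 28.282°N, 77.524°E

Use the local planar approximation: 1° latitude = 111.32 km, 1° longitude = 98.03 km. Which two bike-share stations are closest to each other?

Pairwise distances:
N3–N4: 5.080 km
N3–N5: 4.018 km
N3–N6: 6.372 km
N3–N7: 3.692 km
N4–N5: 5.842 km
N4–N6: 7.432 km
N4–N7: 2.706 km
N5–N6: 2.356 km
N5–N7: 3.141 km
N6–N7: 4.831 km
Closest pair: N5–N6 at 2.356 km.

N5 and N6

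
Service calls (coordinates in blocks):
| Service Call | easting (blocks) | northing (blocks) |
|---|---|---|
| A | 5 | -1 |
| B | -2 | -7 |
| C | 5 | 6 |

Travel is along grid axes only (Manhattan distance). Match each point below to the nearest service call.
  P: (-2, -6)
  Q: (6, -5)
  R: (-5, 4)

P→B; Q→A; R→C

P at (-2, -6):
  A: 12 blocks
  B: 1 blocks
  C: 19 blocks
  → nearest: B (1 blocks)
Q at (6, -5):
  A: 5 blocks
  B: 10 blocks
  C: 12 blocks
  → nearest: A (5 blocks)
R at (-5, 4):
  A: 15 blocks
  B: 14 blocks
  C: 12 blocks
  → nearest: C (12 blocks)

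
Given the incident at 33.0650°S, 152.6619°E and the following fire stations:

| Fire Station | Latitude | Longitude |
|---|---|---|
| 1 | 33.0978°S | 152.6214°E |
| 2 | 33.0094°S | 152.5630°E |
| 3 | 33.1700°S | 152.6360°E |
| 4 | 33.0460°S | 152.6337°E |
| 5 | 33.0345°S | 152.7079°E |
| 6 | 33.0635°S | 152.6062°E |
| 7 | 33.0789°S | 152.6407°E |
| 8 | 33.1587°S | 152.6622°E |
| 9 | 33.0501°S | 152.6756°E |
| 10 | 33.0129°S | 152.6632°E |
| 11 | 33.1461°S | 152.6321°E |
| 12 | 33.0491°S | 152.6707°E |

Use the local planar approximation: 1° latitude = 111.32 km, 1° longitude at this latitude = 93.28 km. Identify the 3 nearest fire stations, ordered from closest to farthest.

12, 9, 7

Distances from 33.0650°S, 152.6619°E:
1: 5.2540 km
2: 11.1093 km
3: 11.9357 km
4: 3.3754 km
5: 5.4717 km
6: 5.1984 km
7: 2.5110 km
8: 10.4307 km
9: 2.0939 km
10: 5.8010 km
11: 9.4463 km
12: 1.9511 km
Sorted: 12 (1.9511 km) < 9 (2.0939 km) < 7 (2.5110 km) < 4 (3.3754 km) < 6 (5.1984 km) < …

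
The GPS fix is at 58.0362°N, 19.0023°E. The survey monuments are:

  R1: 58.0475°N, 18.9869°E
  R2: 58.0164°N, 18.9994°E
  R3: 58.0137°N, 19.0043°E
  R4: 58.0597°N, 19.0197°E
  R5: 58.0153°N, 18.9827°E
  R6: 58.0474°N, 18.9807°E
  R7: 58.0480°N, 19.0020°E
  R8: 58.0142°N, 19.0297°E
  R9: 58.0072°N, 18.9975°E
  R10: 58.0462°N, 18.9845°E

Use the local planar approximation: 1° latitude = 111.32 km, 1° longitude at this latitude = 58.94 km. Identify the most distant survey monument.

Distances from 58.0362°N, 19.0023°E:
R1: √((0.0113·111.32)² + (-0.0154·58.94)²) = √(1.582353 + 0.823876) = 1.5512 km
R2: √((-0.0198·111.32)² + (-0.0029·58.94)²) = √(4.858216 + 0.029216) = 2.2108 km
R3: √((-0.0225·111.32)² + (0.0020·58.94)²) = √(6.273522 + 0.013896) = 2.5075 km
R4: √((0.0235·111.32)² + (0.0174·58.94)²) = √(6.843561 + 1.051765) = 2.8099 km
R5: √((-0.0209·111.32)² + (-0.0196·58.94)²) = √(5.413012 + 1.334542) = 2.5976 km
R6: √((0.0112·111.32)² + (-0.0216·58.94)²) = √(1.554470 + 1.620794) = 1.7819 km
R7: √((0.0118·111.32)² + (-0.0003·58.94)²) = √(1.725482 + 0.000313) = 1.3137 km
R8: √((-0.0220·111.32)² + (0.0274·58.94)²) = √(5.997797 + 2.608083) = 2.9336 km
R9: √((-0.0290·111.32)² + (-0.0048·58.94)²) = √(10.421792 + 0.080039) = 3.2407 km
R10: √((0.0100·111.32)² + (-0.0178·58.94)²) = √(1.239214 + 1.100678) = 1.5297 km
Maximum: R9 at 3.2407 km.

R9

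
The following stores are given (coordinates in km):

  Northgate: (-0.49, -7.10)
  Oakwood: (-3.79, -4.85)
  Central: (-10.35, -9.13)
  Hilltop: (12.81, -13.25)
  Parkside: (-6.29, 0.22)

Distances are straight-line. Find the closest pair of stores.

Pairwise distances:
Northgate–Oakwood: 3.99 km
Northgate–Central: 10.07 km
Northgate–Hilltop: 14.65 km
Northgate–Parkside: 9.34 km
Oakwood–Central: 7.83 km
Oakwood–Hilltop: 18.60 km
Oakwood–Parkside: 5.65 km
Central–Hilltop: 23.52 km
Central–Parkside: 10.19 km
Hilltop–Parkside: 23.37 km
Closest pair: Northgate–Oakwood at 3.99 km.

Northgate and Oakwood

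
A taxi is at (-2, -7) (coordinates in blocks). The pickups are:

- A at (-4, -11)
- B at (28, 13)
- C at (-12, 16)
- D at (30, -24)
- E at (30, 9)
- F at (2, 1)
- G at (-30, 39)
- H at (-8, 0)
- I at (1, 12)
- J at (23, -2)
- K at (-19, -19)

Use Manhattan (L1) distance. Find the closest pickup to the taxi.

Distances from (-2, -7):
A: |-2| + |-4| = 2 + 4 = 6 blocks
B: |30| + |20| = 30 + 20 = 50 blocks
C: |-10| + |23| = 10 + 23 = 33 blocks
D: |32| + |-17| = 32 + 17 = 49 blocks
E: |32| + |16| = 32 + 16 = 48 blocks
F: |4| + |8| = 4 + 8 = 12 blocks
G: |-28| + |46| = 28 + 46 = 74 blocks
H: |-6| + |7| = 6 + 7 = 13 blocks
I: |3| + |19| = 3 + 19 = 22 blocks
J: |25| + |5| = 25 + 5 = 30 blocks
K: |-17| + |-12| = 17 + 12 = 29 blocks
Minimum: A at 6 blocks.

A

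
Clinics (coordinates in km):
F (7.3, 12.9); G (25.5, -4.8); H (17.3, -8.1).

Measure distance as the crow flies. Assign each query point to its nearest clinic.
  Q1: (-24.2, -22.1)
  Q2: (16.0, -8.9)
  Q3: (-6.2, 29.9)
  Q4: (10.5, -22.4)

Q1 at (-24.2, -22.1):
  F: 47.1 km
  G: 52.6 km
  H: 43.8 km
  → nearest: H (43.8 km)
Q2 at (16.0, -8.9):
  F: 23.5 km
  G: 10.3 km
  H: 1.5 km
  → nearest: H (1.5 km)
Q3 at (-6.2, 29.9):
  F: 21.7 km
  G: 47.0 km
  H: 44.7 km
  → nearest: F (21.7 km)
Q4 at (10.5, -22.4):
  F: 35.4 km
  G: 23.1 km
  H: 15.8 km
  → nearest: H (15.8 km)

Q1→H; Q2→H; Q3→F; Q4→H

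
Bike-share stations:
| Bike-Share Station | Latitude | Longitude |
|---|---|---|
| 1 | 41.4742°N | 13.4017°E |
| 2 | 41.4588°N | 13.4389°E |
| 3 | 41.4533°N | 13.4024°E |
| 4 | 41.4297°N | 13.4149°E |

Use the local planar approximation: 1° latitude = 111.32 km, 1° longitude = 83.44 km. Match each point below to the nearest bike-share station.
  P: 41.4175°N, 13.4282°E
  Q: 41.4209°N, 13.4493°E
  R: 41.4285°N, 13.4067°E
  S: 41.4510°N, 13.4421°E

P at 41.4175°N, 13.4282°E:
  1: √((0.0567·111.32)² + (-0.0265·83.44)²) = √(39.839375 + 4.889229) = 6.6879 km
  2: √((0.0413·111.32)² + (0.0107·83.44)²) = √(21.137153 + 0.797106) = 4.6834 km
  3: √((0.0358·111.32)² + (-0.0258·83.44)²) = √(15.882265 + 4.634341) = 4.5295 km
  4: √((0.0122·111.32)² + (-0.0133·83.44)²) = √(1.844446 + 1.231550) = 1.7539 km
  → nearest: 4 (1.7539 km)
Q at 41.4209°N, 13.4493°E:
  1: √((0.0533·111.32)² + (-0.0476·83.44)²) = √(35.204713 + 15.774750) = 7.1400 km
  2: √((0.0379·111.32)² + (-0.0104·83.44)²) = √(17.800197 + 0.753035) = 4.3073 km
  3: √((0.0324·111.32)² + (-0.0469·83.44)²) = √(13.008775 + 15.314199) = 5.3219 km
  4: √((0.0088·111.32)² + (-0.0344·83.44)²) = √(0.959648 + 8.238829) = 3.0329 km
  → nearest: 4 (3.0329 km)
R at 41.4285°N, 13.4067°E:
  1: √((0.0457·111.32)² + (-0.0050·83.44)²) = √(25.880865 + 0.174056) = 5.1044 km
  2: √((0.0303·111.32)² + (0.0322·83.44)²) = √(11.377102 + 7.218722) = 4.3123 km
  3: √((0.0248·111.32)² + (-0.0043·83.44)²) = √(7.621663 + 0.128732) = 2.7840 km
  4: √((0.0012·111.32)² + (0.0082·83.44)²) = √(0.017845 + 0.468141) = 0.6971 km
  → nearest: 4 (0.6971 km)
S at 41.4510°N, 13.4421°E:
  1: √((0.0232·111.32)² + (-0.0404·83.44)²) = √(6.669947 + 11.363479) = 4.2466 km
  2: √((0.0078·111.32)² + (-0.0032·83.44)²) = √(0.753938 + 0.071293) = 0.9084 km
  3: √((0.0023·111.32)² + (-0.0397·83.44)²) = √(0.065554 + 10.973107) = 3.3224 km
  4: √((-0.0213·111.32)² + (-0.0272·83.44)²) = √(5.622191 + 5.150939) = 3.2822 km
  → nearest: 2 (0.9084 km)

P→4; Q→4; R→4; S→2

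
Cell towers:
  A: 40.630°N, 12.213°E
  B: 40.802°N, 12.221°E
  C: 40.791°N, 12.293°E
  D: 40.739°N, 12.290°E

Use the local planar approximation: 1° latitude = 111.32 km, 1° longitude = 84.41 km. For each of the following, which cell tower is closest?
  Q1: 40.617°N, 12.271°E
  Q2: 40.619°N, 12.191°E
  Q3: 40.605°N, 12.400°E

Q1→A; Q2→A; Q3→A

Q1 at 40.617°N, 12.271°E:
  A: 5.105 km
  B: 21.022 km
  C: 19.458 km
  D: 13.675 km
  → nearest: A (5.105 km)
Q2 at 40.619°N, 12.191°E:
  A: 2.224 km
  B: 20.528 km
  C: 20.994 km
  D: 15.757 km
  → nearest: A (2.224 km)
Q3 at 40.605°N, 12.400°E:
  A: 16.028 km
  B: 26.631 km
  C: 22.590 km
  D: 17.571 km
  → nearest: A (16.028 km)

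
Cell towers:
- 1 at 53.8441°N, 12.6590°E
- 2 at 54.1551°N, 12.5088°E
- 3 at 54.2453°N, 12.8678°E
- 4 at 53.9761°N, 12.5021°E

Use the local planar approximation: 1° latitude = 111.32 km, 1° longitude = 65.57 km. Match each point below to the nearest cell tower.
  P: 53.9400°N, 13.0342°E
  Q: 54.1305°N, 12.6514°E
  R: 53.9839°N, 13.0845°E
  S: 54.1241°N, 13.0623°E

P at 53.9400°N, 13.0342°E:
  1: 26.8183 km
  2: 41.9547 km
  3: 35.6945 km
  4: 35.1205 km
  → nearest: 1 (26.8183 km)
Q at 54.1305°N, 12.6514°E:
  1: 31.8859 km
  2: 9.7430 km
  3: 19.0959 km
  4: 19.7802 km
  → nearest: 2 (9.7430 km)
R at 53.9839°N, 13.0845°E:
  1: 31.9469 km
  2: 42.2867 km
  3: 32.3829 km
  4: 38.1978 km
  → nearest: 1 (31.9469 km)
S at 54.1241°N, 13.0623°E:
  1: 40.8760 km
  2: 36.4567 km
  3: 18.5656 km
  4: 40.2579 km
  → nearest: 3 (18.5656 km)

P→1; Q→2; R→1; S→3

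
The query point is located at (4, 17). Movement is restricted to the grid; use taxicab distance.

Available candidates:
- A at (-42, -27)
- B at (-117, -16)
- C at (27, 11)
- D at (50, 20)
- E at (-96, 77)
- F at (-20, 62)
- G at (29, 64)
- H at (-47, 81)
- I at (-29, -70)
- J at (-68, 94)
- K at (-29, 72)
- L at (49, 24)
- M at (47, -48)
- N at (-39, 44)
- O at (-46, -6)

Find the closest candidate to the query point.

Distances from (4, 17):
A: |-46| + |-44| = 46 + 44 = 90
B: |-121| + |-33| = 121 + 33 = 154
C: |23| + |-6| = 23 + 6 = 29
D: |46| + |3| = 46 + 3 = 49
E: |-100| + |60| = 100 + 60 = 160
F: |-24| + |45| = 24 + 45 = 69
G: |25| + |47| = 25 + 47 = 72
H: |-51| + |64| = 51 + 64 = 115
I: |-33| + |-87| = 33 + 87 = 120
J: |-72| + |77| = 72 + 77 = 149
K: |-33| + |55| = 33 + 55 = 88
L: |45| + |7| = 45 + 7 = 52
M: |43| + |-65| = 43 + 65 = 108
N: |-43| + |27| = 43 + 27 = 70
O: |-50| + |-23| = 50 + 23 = 73
Minimum: C at 29.

C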